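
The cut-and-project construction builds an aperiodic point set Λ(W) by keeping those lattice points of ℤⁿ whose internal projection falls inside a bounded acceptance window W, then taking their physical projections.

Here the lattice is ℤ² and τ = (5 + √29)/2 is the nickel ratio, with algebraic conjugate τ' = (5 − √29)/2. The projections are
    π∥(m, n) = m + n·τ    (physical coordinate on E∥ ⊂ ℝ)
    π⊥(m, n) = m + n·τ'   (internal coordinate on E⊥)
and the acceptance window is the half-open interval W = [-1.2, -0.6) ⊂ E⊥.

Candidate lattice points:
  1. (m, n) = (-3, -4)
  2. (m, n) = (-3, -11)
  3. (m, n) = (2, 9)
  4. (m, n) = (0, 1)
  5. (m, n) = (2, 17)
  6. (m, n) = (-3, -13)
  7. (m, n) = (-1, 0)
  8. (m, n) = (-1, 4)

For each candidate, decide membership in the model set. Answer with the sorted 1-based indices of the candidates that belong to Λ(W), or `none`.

τ' = (5−√29)/2 ≈ -0.192582.
[1] lift (-3,-4): star map gives -2.229670; window check -1.2 ≤ -2.229670 < -0.6 is false → out
[2] lift (-3,-11): star map gives -0.881594; window check -1.2 ≤ -0.881594 < -0.6 is true → IN Λ
[3] lift (2,9): star map gives 0.266758; window check -1.2 ≤ 0.266758 < -0.6 is false → out
[4] lift (0,1): star map gives -0.192582; window check -1.2 ≤ -0.192582 < -0.6 is false → out
[5] lift (2,17): star map gives -1.273901; window check -1.2 ≤ -1.273901 < -0.6 is false → out
[6] lift (-3,-13): star map gives -0.496429; window check -1.2 ≤ -0.496429 < -0.6 is false → out
[7] lift (-1,0): star map gives -1.000000; window check -1.2 ≤ -1.000000 < -0.6 is true → IN Λ
[8] lift (-1,4): star map gives -1.770330; window check -1.2 ≤ -1.770330 < -0.6 is false → out

2, 7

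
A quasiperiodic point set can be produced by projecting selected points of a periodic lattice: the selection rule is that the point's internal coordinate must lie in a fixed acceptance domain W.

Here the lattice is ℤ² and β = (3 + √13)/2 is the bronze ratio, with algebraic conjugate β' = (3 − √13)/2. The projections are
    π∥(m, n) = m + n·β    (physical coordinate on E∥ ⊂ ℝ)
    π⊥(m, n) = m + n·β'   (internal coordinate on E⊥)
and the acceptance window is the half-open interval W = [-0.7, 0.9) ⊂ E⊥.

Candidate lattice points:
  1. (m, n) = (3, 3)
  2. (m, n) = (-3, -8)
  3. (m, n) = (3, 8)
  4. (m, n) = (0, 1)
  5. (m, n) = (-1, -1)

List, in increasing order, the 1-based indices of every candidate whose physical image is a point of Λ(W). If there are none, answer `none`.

Numerically β ≈ 3.3028 and β' = −1/β ≈ -0.3028.
[1] lift (3,3): star map gives 2.0917; window check -0.7 ≤ 2.0917 < 0.9 is false → out
[2] lift (-3,-8): star map gives -0.5778; window check -0.7 ≤ -0.5778 < 0.9 is true → IN Λ
[3] lift (3,8): star map gives 0.5778; window check -0.7 ≤ 0.5778 < 0.9 is true → IN Λ
[4] lift (0,1): star map gives -0.3028; window check -0.7 ≤ -0.3028 < 0.9 is true → IN Λ
[5] lift (-1,-1): star map gives -0.6972; window check -0.7 ≤ -0.6972 < 0.9 is true → IN Λ

2, 3, 4, 5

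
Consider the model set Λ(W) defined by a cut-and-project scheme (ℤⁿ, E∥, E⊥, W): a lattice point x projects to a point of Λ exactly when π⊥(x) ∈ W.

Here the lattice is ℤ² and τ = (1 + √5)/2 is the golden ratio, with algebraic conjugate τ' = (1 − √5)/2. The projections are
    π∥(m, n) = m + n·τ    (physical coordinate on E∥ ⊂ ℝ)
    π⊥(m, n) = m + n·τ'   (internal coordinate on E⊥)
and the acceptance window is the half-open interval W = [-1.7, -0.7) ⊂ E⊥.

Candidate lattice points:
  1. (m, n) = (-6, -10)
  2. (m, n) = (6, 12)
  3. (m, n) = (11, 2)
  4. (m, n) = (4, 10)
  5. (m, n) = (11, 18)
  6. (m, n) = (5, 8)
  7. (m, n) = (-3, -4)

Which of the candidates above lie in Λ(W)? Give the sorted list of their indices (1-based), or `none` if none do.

Compute τ' = (1−√5)/2 = -0.61803, so π⊥(m,n) = m -0.61803·n.
[1] lift (-6,-10): star map gives 0.18034; window check -1.7 ≤ 0.18034 < -0.7 is false → out
[2] lift (6,12): star map gives -1.41641; window check -1.7 ≤ -1.41641 < -0.7 is true → IN Λ
[3] lift (11,2): star map gives 9.76393; window check -1.7 ≤ 9.76393 < -0.7 is false → out
[4] lift (4,10): star map gives -2.18034; window check -1.7 ≤ -2.18034 < -0.7 is false → out
[5] lift (11,18): star map gives -0.12461; window check -1.7 ≤ -0.12461 < -0.7 is false → out
[6] lift (5,8): star map gives 0.05573; window check -1.7 ≤ 0.05573 < -0.7 is false → out
[7] lift (-3,-4): star map gives -0.52786; window check -1.7 ≤ -0.52786 < -0.7 is false → out

2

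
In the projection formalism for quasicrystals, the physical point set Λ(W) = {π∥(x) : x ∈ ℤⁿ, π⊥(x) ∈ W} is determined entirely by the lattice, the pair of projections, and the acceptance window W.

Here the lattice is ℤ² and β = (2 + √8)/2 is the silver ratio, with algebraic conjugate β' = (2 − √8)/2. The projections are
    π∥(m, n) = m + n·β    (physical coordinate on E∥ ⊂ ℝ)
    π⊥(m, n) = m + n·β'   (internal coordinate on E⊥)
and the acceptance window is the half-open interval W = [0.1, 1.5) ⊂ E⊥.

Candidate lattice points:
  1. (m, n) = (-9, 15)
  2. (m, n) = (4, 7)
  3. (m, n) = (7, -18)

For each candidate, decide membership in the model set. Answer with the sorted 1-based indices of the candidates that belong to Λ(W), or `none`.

2

β' = (2−√8)/2 ≈ -0.41421.
[1] lift (-9,15): star map gives -15.21320; window check 0.1 ≤ -15.21320 < 1.5 is false → out
[2] lift (4,7): star map gives 1.10051; window check 0.1 ≤ 1.10051 < 1.5 is true → IN Λ
[3] lift (7,-18): star map gives 14.45584; window check 0.1 ≤ 14.45584 < 1.5 is false → out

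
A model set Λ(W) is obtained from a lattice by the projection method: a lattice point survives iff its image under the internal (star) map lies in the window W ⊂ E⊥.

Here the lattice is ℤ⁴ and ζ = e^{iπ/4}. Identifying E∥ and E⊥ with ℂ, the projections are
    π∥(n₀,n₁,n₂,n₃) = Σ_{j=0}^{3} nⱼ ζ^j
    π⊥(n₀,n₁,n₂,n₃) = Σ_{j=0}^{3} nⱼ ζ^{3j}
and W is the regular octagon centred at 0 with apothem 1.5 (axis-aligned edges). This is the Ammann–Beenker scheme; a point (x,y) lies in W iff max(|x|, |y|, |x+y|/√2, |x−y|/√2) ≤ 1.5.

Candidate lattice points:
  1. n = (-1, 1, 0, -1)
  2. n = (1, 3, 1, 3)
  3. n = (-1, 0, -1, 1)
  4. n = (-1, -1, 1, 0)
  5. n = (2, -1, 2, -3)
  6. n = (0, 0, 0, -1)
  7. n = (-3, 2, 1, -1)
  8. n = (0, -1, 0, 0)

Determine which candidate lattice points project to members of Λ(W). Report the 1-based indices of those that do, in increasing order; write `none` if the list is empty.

6, 8

With ζ = e^{iπ/4} the internal vectors are ζ^0,ζ^3,ζ^6,ζ^9.
candidate 1: n = (-1, 1, 0, -1) → π⊥ ≈ (-2.4142, +0.0000); max(|x|,|y|,|x±y|/√2) = 2.4142 > 1.5 ⇒ ∉ W
candidate 2: n = (1, 3, 1, 3) → π⊥ ≈ (+1.0000, +3.2426); max(|x|,|y|,|x±y|/√2) = 3.2426 > 1.5 ⇒ ∉ W
candidate 3: n = (-1, 0, -1, 1) → π⊥ ≈ (-0.2929, +1.7071); max(|x|,|y|,|x±y|/√2) = 1.7071 > 1.5 ⇒ ∉ W
candidate 4: n = (-1, -1, 1, 0) → π⊥ ≈ (-0.2929, -1.7071); max(|x|,|y|,|x±y|/√2) = 1.7071 > 1.5 ⇒ ∉ W
candidate 5: n = (2, -1, 2, -3) → π⊥ ≈ (+0.5858, -4.8284); max(|x|,|y|,|x±y|/√2) = 4.8284 > 1.5 ⇒ ∉ W
candidate 6: n = (0, 0, 0, -1) → π⊥ ≈ (-0.7071, -0.7071); max(|x|,|y|,|x±y|/√2) = 1.0000 ≤ 1.5 ⇒ ∈ W
candidate 7: n = (-3, 2, 1, -1) → π⊥ ≈ (-5.1213, -0.2929); max(|x|,|y|,|x±y|/√2) = 5.1213 > 1.5 ⇒ ∉ W
candidate 8: n = (0, -1, 0, 0) → π⊥ ≈ (+0.7071, -0.7071); max(|x|,|y|,|x±y|/√2) = 1.0000 ≤ 1.5 ⇒ ∈ W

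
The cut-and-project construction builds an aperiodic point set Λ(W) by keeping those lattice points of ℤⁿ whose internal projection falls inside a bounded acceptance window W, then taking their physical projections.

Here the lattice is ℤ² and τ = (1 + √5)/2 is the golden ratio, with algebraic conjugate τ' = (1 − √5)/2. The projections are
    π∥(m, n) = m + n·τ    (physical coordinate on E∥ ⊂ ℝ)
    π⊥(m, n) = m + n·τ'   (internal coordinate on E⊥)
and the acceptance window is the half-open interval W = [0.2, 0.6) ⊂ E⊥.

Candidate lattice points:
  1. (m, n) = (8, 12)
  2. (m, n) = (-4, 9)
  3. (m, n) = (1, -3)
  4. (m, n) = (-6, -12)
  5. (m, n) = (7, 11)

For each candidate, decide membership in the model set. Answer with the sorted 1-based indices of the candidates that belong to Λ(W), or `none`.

Compute τ' = (1−√5)/2 = -0.6180, so π⊥(m,n) = m -0.6180·n.
candidate 1: (m,n)=(8,12) → π∥ = 8+12·τ ≈ 27.4164, π⊥ = 8+12·τ' ≈ 0.5836 ∈ [0.2, 0.6) ⇒ IN Λ
candidate 2: (m,n)=(-4,9) → π∥ = -4+9·τ ≈ 10.5623, π⊥ = -4+9·τ' ≈ -9.5623 ∉ [0.2, 0.6) ⇒ out
candidate 3: (m,n)=(1,-3) → π∥ = 1-3·τ ≈ -3.8541, π⊥ = 1-3·τ' ≈ 2.8541 ∉ [0.2, 0.6) ⇒ out
candidate 4: (m,n)=(-6,-12) → π∥ = -6-12·τ ≈ -25.4164, π⊥ = -6-12·τ' ≈ 1.4164 ∉ [0.2, 0.6) ⇒ out
candidate 5: (m,n)=(7,11) → π∥ = 7+11·τ ≈ 24.7984, π⊥ = 7+11·τ' ≈ 0.2016 ∈ [0.2, 0.6) ⇒ IN Λ

1, 5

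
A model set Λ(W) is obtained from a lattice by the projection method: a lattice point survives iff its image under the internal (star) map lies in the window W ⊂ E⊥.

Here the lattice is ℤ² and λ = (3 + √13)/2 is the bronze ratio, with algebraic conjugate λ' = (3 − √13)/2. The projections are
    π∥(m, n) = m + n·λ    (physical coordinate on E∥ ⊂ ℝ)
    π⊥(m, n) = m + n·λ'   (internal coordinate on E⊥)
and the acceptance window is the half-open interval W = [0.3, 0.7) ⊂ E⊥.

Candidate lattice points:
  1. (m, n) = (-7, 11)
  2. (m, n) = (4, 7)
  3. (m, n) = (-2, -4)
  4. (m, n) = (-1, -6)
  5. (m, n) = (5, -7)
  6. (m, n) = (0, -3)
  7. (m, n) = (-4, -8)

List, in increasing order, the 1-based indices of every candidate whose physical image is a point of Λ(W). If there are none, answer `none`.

Numerically λ ≈ 3.3028 and λ' = −1/λ ≈ -0.3028.
#1 (-7,11): internal coord -7 + (11)·λ' = -10.3305; -10.3305 ∉ [0.3, 0.7) → out
#2 (4,7): internal coord 4 + (7)·λ' = +1.8806; +1.8806 ∉ [0.3, 0.7) → out
#3 (-2,-4): internal coord -2 + (-4)·λ' = -0.7889; -0.7889 ∉ [0.3, 0.7) → out
#4 (-1,-6): internal coord -1 + (-6)·λ' = +0.8167; +0.8167 ∉ [0.3, 0.7) → out
#5 (5,-7): internal coord 5 + (-7)·λ' = +7.1194; +7.1194 ∉ [0.3, 0.7) → out
#6 (0,-3): internal coord 0 + (-3)·λ' = +0.9083; +0.9083 ∉ [0.3, 0.7) → out
#7 (-4,-8): internal coord -4 + (-8)·λ' = -1.5778; -1.5778 ∉ [0.3, 0.7) → out

none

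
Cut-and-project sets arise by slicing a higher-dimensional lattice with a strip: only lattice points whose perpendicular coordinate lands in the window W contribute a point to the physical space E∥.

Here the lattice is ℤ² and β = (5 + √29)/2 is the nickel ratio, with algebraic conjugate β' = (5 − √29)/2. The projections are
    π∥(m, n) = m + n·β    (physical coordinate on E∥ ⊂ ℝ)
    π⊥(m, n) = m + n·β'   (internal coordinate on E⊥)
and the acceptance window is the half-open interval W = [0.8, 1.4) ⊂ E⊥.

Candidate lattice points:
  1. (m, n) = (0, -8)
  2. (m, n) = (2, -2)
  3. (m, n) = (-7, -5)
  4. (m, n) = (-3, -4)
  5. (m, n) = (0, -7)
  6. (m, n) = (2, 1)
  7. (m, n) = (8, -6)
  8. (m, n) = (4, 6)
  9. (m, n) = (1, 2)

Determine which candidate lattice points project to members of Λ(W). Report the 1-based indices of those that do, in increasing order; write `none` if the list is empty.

Compute β' = (5−√29)/2 = -0.19258, so π⊥(m,n) = m -0.19258·n.
candidate 1: (m,n)=(0,-8) → π∥ = 0-8·β ≈ -41.54066, π⊥ = 0-8·β' ≈ 1.54066 ∉ [0.8, 1.4) ⇒ out
candidate 2: (m,n)=(2,-2) → π∥ = 2-2·β ≈ -8.38516, π⊥ = 2-2·β' ≈ 2.38516 ∉ [0.8, 1.4) ⇒ out
candidate 3: (m,n)=(-7,-5) → π∥ = -7-5·β ≈ -32.96291, π⊥ = -7-5·β' ≈ -6.03709 ∉ [0.8, 1.4) ⇒ out
candidate 4: (m,n)=(-3,-4) → π∥ = -3-4·β ≈ -23.77033, π⊥ = -3-4·β' ≈ -2.22967 ∉ [0.8, 1.4) ⇒ out
candidate 5: (m,n)=(0,-7) → π∥ = 0-7·β ≈ -36.34808, π⊥ = 0-7·β' ≈ 1.34808 ∈ [0.8, 1.4) ⇒ IN Λ
candidate 6: (m,n)=(2,1) → π∥ = 2+1·β ≈ 7.19258, π⊥ = 2+1·β' ≈ 1.80742 ∉ [0.8, 1.4) ⇒ out
candidate 7: (m,n)=(8,-6) → π∥ = 8-6·β ≈ -23.15549, π⊥ = 8-6·β' ≈ 9.15549 ∉ [0.8, 1.4) ⇒ out
candidate 8: (m,n)=(4,6) → π∥ = 4+6·β ≈ 35.15549, π⊥ = 4+6·β' ≈ 2.84451 ∉ [0.8, 1.4) ⇒ out
candidate 9: (m,n)=(1,2) → π∥ = 1+2·β ≈ 11.38516, π⊥ = 1+2·β' ≈ 0.61484 ∉ [0.8, 1.4) ⇒ out

5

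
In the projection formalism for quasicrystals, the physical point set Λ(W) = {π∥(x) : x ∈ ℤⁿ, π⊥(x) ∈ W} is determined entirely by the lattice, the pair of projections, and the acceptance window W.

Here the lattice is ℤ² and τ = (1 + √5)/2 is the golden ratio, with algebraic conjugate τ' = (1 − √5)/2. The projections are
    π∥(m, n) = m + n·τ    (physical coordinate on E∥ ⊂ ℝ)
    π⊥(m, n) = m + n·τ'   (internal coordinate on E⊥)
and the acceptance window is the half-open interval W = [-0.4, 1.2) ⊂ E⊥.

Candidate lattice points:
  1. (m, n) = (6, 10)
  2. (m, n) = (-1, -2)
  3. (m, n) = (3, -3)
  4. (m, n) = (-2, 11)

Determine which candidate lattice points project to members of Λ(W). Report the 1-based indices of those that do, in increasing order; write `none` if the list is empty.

1, 2

Compute τ' = (1−√5)/2 = -0.61803, so π⊥(m,n) = m -0.61803·n.
[1] lift (6,10): star map gives -0.18034; window check -0.4 ≤ -0.18034 < 1.2 is true → IN Λ
[2] lift (-1,-2): star map gives 0.23607; window check -0.4 ≤ 0.23607 < 1.2 is true → IN Λ
[3] lift (3,-3): star map gives 4.85410; window check -0.4 ≤ 4.85410 < 1.2 is false → out
[4] lift (-2,11): star map gives -8.79837; window check -0.4 ≤ -8.79837 < 1.2 is false → out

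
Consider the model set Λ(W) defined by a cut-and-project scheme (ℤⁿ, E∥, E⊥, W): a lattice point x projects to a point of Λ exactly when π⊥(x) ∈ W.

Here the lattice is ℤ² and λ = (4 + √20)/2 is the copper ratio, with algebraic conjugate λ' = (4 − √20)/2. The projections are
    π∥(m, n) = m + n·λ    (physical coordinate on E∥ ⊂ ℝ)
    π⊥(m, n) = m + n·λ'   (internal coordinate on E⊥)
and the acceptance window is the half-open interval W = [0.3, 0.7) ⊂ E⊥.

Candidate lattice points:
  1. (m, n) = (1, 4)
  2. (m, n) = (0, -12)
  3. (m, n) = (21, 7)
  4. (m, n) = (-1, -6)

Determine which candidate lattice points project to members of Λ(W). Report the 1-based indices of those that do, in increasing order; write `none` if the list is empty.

4

Numerically λ ≈ 4.23607 and λ' = −1/λ ≈ -0.23607.
#1 (1,4): internal coord 1 + (4)·λ' = +0.05573; +0.05573 ∉ [0.3, 0.7) → out
#2 (0,-12): internal coord 0 + (-12)·λ' = +2.83282; +2.83282 ∉ [0.3, 0.7) → out
#3 (21,7): internal coord 21 + (7)·λ' = +19.34752; +19.34752 ∉ [0.3, 0.7) → out
#4 (-1,-6): internal coord -1 + (-6)·λ' = +0.41641; +0.41641 ∈ [0.3, 0.7) → IN Λ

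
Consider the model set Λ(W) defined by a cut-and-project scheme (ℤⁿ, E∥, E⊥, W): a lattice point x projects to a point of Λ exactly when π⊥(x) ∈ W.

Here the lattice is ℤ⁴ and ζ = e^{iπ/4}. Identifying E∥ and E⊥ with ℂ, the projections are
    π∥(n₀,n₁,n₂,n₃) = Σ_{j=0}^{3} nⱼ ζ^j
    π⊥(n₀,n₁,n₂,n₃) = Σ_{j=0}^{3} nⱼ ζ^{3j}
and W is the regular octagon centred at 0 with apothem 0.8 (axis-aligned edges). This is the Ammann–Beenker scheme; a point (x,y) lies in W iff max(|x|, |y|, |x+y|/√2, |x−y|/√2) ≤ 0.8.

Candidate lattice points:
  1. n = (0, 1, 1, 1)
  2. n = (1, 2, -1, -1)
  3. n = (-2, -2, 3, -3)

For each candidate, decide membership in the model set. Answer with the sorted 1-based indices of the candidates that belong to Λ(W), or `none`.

1

Internal map: ζ^{3j} for j=0..3 gives (1,0), (−√2/2,√2/2), (0,−1), (√2/2,√2/2).
#1 (0, 1, 1, 1): internal (0.000000, 0.414214); octagon support 0.414214 vs apothem 0.8 → ∈ W
#2 (1, 2, -1, -1): internal (-1.121320, 1.707107); octagon support 2.000000 vs apothem 0.8 → ∉ W
#3 (-2, -2, 3, -3): internal (-2.707107, -6.535534); octagon support 6.535534 vs apothem 0.8 → ∉ W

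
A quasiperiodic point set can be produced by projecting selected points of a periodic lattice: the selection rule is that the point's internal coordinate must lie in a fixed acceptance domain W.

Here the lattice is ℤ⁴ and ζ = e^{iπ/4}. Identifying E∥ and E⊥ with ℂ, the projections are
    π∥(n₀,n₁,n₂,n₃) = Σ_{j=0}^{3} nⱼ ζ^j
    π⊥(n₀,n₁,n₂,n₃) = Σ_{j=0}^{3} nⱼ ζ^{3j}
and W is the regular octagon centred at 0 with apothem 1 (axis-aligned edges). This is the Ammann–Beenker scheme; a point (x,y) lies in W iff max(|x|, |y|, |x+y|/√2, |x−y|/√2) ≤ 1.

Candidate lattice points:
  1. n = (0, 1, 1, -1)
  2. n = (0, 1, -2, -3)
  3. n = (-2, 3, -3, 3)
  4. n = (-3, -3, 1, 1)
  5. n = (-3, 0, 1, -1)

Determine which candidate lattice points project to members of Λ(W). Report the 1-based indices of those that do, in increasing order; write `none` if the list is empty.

With ζ = e^{iπ/4} the internal vectors are ζ^0,ζ^3,ζ^6,ζ^9.
#1 (0, 1, 1, -1): internal (-1.414214, -1.000000); octagon support 1.707107 vs apothem 1 → ∉ W
#2 (0, 1, -2, -3): internal (-2.828427, 0.585786); octagon support 2.828427 vs apothem 1 → ∉ W
#3 (-2, 3, -3, 3): internal (-2.000000, 7.242641); octagon support 7.242641 vs apothem 1 → ∉ W
#4 (-3, -3, 1, 1): internal (-0.171573, -2.414214); octagon support 2.414214 vs apothem 1 → ∉ W
#5 (-3, 0, 1, -1): internal (-3.707107, -1.707107); octagon support 3.828427 vs apothem 1 → ∉ W

none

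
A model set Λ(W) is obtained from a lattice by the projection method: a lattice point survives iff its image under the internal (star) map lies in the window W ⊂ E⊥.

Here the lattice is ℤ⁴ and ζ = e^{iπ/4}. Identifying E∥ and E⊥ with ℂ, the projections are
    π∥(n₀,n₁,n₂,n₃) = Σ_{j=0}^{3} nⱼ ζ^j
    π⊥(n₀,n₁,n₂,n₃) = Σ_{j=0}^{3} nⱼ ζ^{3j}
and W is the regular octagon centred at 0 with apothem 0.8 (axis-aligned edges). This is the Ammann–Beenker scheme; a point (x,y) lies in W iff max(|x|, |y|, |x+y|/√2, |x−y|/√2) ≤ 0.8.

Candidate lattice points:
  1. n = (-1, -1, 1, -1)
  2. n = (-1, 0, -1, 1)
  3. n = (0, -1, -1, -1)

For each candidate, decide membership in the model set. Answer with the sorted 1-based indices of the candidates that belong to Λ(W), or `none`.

π⊥(n) = n₀ + n₁ζ³ + n₂ζ⁶ + n₃ζ⁹ where ζ = e^{iπ/4}.
candidate 1: n = (-1, -1, 1, -1) → π⊥ ≈ (-1.00000, -2.41421); max(|x|,|y|,|x±y|/√2) = 2.41421 > 0.8 ⇒ ∉ W
candidate 2: n = (-1, 0, -1, 1) → π⊥ ≈ (-0.29289, +1.70711); max(|x|,|y|,|x±y|/√2) = 1.70711 > 0.8 ⇒ ∉ W
candidate 3: n = (0, -1, -1, -1) → π⊥ ≈ (+0.00000, -0.41421); max(|x|,|y|,|x±y|/√2) = 0.41421 ≤ 0.8 ⇒ ∈ W

3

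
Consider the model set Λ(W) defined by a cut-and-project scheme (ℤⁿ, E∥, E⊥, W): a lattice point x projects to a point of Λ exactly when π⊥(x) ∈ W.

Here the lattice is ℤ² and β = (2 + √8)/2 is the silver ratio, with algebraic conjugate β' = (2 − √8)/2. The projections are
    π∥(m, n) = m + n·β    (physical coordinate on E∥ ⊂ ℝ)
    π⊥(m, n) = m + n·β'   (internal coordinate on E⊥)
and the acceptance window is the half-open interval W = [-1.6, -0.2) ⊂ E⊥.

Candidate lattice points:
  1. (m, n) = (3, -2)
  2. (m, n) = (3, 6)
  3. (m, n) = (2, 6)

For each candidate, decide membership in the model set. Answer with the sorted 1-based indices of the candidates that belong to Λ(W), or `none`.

3

β' = (2−√8)/2 ≈ -0.4142.
#1 (3,-2): internal coord 3 + (-2)·β' = +3.8284; +3.8284 ∉ [-1.6, -0.2) → out
#2 (3,6): internal coord 3 + (6)·β' = +0.5147; +0.5147 ∉ [-1.6, -0.2) → out
#3 (2,6): internal coord 2 + (6)·β' = -0.4853; -0.4853 ∈ [-1.6, -0.2) → IN Λ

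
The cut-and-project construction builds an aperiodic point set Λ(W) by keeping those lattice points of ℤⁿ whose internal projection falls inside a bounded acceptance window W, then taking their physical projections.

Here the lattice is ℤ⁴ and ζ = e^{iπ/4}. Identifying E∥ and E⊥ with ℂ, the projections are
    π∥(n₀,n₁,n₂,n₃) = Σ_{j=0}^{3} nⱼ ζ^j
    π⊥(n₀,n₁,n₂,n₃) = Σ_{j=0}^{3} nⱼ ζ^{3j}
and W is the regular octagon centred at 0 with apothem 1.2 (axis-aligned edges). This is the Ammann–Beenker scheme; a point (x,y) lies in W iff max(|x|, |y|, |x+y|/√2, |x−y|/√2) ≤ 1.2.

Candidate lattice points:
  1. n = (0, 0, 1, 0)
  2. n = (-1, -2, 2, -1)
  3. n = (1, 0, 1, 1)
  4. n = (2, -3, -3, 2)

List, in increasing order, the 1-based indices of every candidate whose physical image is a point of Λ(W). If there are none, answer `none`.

With ζ = e^{iπ/4} the internal vectors are ζ^0,ζ^3,ζ^6,ζ^9.
candidate 1: n = (0, 0, 1, 0) → π⊥ ≈ (+0.0000, -1.0000); max(|x|,|y|,|x±y|/√2) = 1.0000 ≤ 1.2 ⇒ ∈ W
candidate 2: n = (-1, -2, 2, -1) → π⊥ ≈ (-0.2929, -4.1213); max(|x|,|y|,|x±y|/√2) = 4.1213 > 1.2 ⇒ ∉ W
candidate 3: n = (1, 0, 1, 1) → π⊥ ≈ (+1.7071, -0.2929); max(|x|,|y|,|x±y|/√2) = 1.7071 > 1.2 ⇒ ∉ W
candidate 4: n = (2, -3, -3, 2) → π⊥ ≈ (+5.5355, +2.2929); max(|x|,|y|,|x±y|/√2) = 5.5355 > 1.2 ⇒ ∉ W

1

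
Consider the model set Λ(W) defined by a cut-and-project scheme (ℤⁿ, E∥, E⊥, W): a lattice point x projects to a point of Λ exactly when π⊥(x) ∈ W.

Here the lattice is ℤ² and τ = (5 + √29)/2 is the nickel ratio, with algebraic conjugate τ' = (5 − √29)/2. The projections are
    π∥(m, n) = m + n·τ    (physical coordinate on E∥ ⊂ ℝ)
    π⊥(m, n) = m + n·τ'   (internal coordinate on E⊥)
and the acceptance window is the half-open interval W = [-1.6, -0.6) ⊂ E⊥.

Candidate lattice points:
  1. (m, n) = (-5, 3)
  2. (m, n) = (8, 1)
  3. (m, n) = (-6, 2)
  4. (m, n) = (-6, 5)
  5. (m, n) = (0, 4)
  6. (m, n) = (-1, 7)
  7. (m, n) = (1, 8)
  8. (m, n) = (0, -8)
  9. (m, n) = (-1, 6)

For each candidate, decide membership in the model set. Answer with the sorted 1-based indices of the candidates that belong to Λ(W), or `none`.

5

Numerically τ ≈ 5.192582 and τ' = −1/τ ≈ -0.192582.
candidate 1: (m,n)=(-5,3) → π∥ = -5+3·τ ≈ 10.577747, π⊥ = -5+3·τ' ≈ -5.577747 ∉ [-1.6, -0.6) ⇒ out
candidate 2: (m,n)=(8,1) → π∥ = 8+1·τ ≈ 13.192582, π⊥ = 8+1·τ' ≈ 7.807418 ∉ [-1.6, -0.6) ⇒ out
candidate 3: (m,n)=(-6,2) → π∥ = -6+2·τ ≈ 4.385165, π⊥ = -6+2·τ' ≈ -6.385165 ∉ [-1.6, -0.6) ⇒ out
candidate 4: (m,n)=(-6,5) → π∥ = -6+5·τ ≈ 19.962912, π⊥ = -6+5·τ' ≈ -6.962912 ∉ [-1.6, -0.6) ⇒ out
candidate 5: (m,n)=(0,4) → π∥ = 0+4·τ ≈ 20.770330, π⊥ = 0+4·τ' ≈ -0.770330 ∈ [-1.6, -0.6) ⇒ IN Λ
candidate 6: (m,n)=(-1,7) → π∥ = -1+7·τ ≈ 35.348077, π⊥ = -1+7·τ' ≈ -2.348077 ∉ [-1.6, -0.6) ⇒ out
candidate 7: (m,n)=(1,8) → π∥ = 1+8·τ ≈ 42.540659, π⊥ = 1+8·τ' ≈ -0.540659 ∉ [-1.6, -0.6) ⇒ out
candidate 8: (m,n)=(0,-8) → π∥ = 0-8·τ ≈ -41.540659, π⊥ = 0-8·τ' ≈ 1.540659 ∉ [-1.6, -0.6) ⇒ out
candidate 9: (m,n)=(-1,6) → π∥ = -1+6·τ ≈ 30.155494, π⊥ = -1+6·τ' ≈ -2.155494 ∉ [-1.6, -0.6) ⇒ out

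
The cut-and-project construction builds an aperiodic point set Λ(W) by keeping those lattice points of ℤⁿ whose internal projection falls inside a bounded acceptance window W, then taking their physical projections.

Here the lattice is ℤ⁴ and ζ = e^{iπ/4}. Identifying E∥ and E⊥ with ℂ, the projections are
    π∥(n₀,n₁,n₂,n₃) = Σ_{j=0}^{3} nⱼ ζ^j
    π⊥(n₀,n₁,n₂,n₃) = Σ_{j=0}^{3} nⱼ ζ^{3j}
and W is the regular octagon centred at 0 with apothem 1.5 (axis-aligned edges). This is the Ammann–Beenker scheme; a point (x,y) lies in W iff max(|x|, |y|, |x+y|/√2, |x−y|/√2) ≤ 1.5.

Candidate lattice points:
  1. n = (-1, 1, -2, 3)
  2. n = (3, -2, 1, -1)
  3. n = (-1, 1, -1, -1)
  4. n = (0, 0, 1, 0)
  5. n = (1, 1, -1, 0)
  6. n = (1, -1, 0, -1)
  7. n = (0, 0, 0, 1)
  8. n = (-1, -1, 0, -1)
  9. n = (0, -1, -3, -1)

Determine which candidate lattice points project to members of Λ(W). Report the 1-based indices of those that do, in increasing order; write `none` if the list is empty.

4, 7

Internal map: ζ^{3j} for j=0..3 gives (1,0), (−√2/2,√2/2), (0,−1), (√2/2,√2/2).
candidate 1: n = (-1, 1, -2, 3) → π⊥ ≈ (+0.4142, +4.8284); max(|x|,|y|,|x±y|/√2) = 4.8284 > 1.5 ⇒ ∉ W
candidate 2: n = (3, -2, 1, -1) → π⊥ ≈ (+3.7071, -3.1213); max(|x|,|y|,|x±y|/√2) = 4.8284 > 1.5 ⇒ ∉ W
candidate 3: n = (-1, 1, -1, -1) → π⊥ ≈ (-2.4142, +1.0000); max(|x|,|y|,|x±y|/√2) = 2.4142 > 1.5 ⇒ ∉ W
candidate 4: n = (0, 0, 1, 0) → π⊥ ≈ (+0.0000, -1.0000); max(|x|,|y|,|x±y|/√2) = 1.0000 ≤ 1.5 ⇒ ∈ W
candidate 5: n = (1, 1, -1, 0) → π⊥ ≈ (+0.2929, +1.7071); max(|x|,|y|,|x±y|/√2) = 1.7071 > 1.5 ⇒ ∉ W
candidate 6: n = (1, -1, 0, -1) → π⊥ ≈ (+1.0000, -1.4142); max(|x|,|y|,|x±y|/√2) = 1.7071 > 1.5 ⇒ ∉ W
candidate 7: n = (0, 0, 0, 1) → π⊥ ≈ (+0.7071, +0.7071); max(|x|,|y|,|x±y|/√2) = 1.0000 ≤ 1.5 ⇒ ∈ W
candidate 8: n = (-1, -1, 0, -1) → π⊥ ≈ (-1.0000, -1.4142); max(|x|,|y|,|x±y|/√2) = 1.7071 > 1.5 ⇒ ∉ W
candidate 9: n = (0, -1, -3, -1) → π⊥ ≈ (+0.0000, +1.5858); max(|x|,|y|,|x±y|/√2) = 1.5858 > 1.5 ⇒ ∉ W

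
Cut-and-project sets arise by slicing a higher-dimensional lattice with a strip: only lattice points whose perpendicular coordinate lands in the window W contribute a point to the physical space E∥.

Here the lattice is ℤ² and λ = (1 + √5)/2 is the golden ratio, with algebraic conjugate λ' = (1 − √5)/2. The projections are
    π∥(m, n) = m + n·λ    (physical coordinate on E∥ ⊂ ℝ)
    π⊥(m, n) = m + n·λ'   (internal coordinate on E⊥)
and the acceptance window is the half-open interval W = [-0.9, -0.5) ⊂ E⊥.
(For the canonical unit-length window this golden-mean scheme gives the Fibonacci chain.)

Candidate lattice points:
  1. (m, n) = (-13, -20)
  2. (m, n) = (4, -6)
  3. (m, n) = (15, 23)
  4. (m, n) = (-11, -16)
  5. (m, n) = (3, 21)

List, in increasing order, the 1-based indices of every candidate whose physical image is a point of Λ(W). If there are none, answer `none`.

1

Compute λ' = (1−√5)/2 = -0.6180, so π⊥(m,n) = m -0.6180·n.
[1] lift (-13,-20): star map gives -0.6393; window check -0.9 ≤ -0.6393 < -0.5 is true → IN Λ
[2] lift (4,-6): star map gives 7.7082; window check -0.9 ≤ 7.7082 < -0.5 is false → out
[3] lift (15,23): star map gives 0.7852; window check -0.9 ≤ 0.7852 < -0.5 is false → out
[4] lift (-11,-16): star map gives -1.1115; window check -0.9 ≤ -1.1115 < -0.5 is false → out
[5] lift (3,21): star map gives -9.9787; window check -0.9 ≤ -9.9787 < -0.5 is false → out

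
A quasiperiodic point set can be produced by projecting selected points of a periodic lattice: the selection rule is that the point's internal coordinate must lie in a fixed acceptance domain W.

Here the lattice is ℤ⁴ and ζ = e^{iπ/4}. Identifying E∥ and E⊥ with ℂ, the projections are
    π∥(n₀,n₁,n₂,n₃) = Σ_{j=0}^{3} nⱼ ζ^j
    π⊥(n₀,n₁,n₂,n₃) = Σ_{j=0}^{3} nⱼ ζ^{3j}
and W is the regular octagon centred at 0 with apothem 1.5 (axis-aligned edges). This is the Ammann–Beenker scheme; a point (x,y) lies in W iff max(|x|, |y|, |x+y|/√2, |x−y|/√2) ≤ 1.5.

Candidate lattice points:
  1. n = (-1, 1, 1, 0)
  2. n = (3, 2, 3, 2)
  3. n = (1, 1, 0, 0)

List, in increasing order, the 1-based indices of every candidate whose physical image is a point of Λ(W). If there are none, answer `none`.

π⊥(n) = n₀ + n₁ζ³ + n₂ζ⁶ + n₃ζ⁹ where ζ = e^{iπ/4}.
#1 (-1, 1, 1, 0): internal (-1.70711, -0.29289); octagon support 1.70711 vs apothem 1.5 → ∉ W
#2 (3, 2, 3, 2): internal (3.00000, -0.17157); octagon support 3.00000 vs apothem 1.5 → ∉ W
#3 (1, 1, 0, 0): internal (0.29289, 0.70711); octagon support 0.70711 vs apothem 1.5 → ∈ W

3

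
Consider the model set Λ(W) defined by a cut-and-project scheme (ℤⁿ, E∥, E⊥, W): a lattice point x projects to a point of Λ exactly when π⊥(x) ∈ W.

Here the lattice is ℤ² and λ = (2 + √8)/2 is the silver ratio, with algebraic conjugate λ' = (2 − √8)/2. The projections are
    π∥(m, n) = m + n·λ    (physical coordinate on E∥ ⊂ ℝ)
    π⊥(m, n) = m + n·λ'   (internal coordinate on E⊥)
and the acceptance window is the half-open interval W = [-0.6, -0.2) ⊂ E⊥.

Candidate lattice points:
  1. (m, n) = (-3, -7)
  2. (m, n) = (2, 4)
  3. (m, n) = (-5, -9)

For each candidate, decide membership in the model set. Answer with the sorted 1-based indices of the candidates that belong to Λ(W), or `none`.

none

Numerically λ ≈ 2.41421 and λ' = −1/λ ≈ -0.41421.
[1] lift (-3,-7): star map gives -0.10051; window check -0.6 ≤ -0.10051 < -0.2 is false → out
[2] lift (2,4): star map gives 0.34315; window check -0.6 ≤ 0.34315 < -0.2 is false → out
[3] lift (-5,-9): star map gives -1.27208; window check -0.6 ≤ -1.27208 < -0.2 is false → out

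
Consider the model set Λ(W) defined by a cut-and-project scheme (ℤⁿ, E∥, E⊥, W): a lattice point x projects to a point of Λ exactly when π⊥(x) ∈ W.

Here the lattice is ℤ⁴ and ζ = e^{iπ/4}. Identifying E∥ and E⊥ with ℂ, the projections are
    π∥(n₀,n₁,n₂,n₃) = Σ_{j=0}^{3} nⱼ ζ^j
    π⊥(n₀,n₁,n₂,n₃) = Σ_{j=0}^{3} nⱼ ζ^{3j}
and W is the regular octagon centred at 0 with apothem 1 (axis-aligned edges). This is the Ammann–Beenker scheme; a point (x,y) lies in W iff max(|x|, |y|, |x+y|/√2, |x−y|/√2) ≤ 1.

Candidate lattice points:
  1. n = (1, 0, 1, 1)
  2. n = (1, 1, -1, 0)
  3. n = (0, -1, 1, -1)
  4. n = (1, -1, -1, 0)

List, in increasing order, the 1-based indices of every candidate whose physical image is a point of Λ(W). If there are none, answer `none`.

With ζ = e^{iπ/4} the internal vectors are ζ^0,ζ^3,ζ^6,ζ^9.
#1 (1, 0, 1, 1): internal (1.70711, -0.29289); octagon support 1.70711 vs apothem 1 → ∉ W
#2 (1, 1, -1, 0): internal (0.29289, 1.70711); octagon support 1.70711 vs apothem 1 → ∉ W
#3 (0, -1, 1, -1): internal (0.00000, -2.41421); octagon support 2.41421 vs apothem 1 → ∉ W
#4 (1, -1, -1, 0): internal (1.70711, 0.29289); octagon support 1.70711 vs apothem 1 → ∉ W

none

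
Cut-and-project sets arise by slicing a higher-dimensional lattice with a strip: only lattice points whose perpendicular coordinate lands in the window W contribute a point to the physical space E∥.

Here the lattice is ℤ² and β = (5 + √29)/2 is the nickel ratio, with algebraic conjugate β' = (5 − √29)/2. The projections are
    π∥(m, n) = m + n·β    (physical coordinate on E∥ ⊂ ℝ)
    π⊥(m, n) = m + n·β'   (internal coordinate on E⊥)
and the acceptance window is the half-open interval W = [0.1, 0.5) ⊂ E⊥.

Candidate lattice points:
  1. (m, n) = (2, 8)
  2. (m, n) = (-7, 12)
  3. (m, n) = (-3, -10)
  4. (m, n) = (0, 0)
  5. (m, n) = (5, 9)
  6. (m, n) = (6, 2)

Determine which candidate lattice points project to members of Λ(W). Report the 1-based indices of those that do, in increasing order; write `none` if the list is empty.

1

Numerically β ≈ 5.1926 and β' = −1/β ≈ -0.1926.
[1] lift (2,8): star map gives 0.4593; window check 0.1 ≤ 0.4593 < 0.5 is true → IN Λ
[2] lift (-7,12): star map gives -9.3110; window check 0.1 ≤ -9.3110 < 0.5 is false → out
[3] lift (-3,-10): star map gives -1.0742; window check 0.1 ≤ -1.0742 < 0.5 is false → out
[4] lift (0,0): star map gives 0.0000; window check 0.1 ≤ 0.0000 < 0.5 is false → out
[5] lift (5,9): star map gives 3.2668; window check 0.1 ≤ 3.2668 < 0.5 is false → out
[6] lift (6,2): star map gives 5.6148; window check 0.1 ≤ 5.6148 < 0.5 is false → out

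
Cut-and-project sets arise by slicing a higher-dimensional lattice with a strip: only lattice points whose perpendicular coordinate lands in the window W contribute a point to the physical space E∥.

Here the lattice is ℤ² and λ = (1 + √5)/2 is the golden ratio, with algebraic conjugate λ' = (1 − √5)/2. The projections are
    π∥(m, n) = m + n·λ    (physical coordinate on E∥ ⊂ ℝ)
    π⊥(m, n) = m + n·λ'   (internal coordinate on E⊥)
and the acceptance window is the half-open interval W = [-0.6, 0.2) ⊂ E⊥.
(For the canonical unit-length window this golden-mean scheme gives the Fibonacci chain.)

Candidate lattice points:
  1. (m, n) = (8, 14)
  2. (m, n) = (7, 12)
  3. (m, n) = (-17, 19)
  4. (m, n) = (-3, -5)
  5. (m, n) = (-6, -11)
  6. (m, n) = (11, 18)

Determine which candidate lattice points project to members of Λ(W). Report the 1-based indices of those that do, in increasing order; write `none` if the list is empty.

Compute λ' = (1−√5)/2 = -0.618034, so π⊥(m,n) = m -0.618034·n.
#1 (8,14): internal coord 8 + (14)·λ' = -0.652476; -0.652476 ∉ [-0.6, 0.2) → out
#2 (7,12): internal coord 7 + (12)·λ' = -0.416408; -0.416408 ∈ [-0.6, 0.2) → IN Λ
#3 (-17,19): internal coord -17 + (19)·λ' = -28.742646; -28.742646 ∉ [-0.6, 0.2) → out
#4 (-3,-5): internal coord -3 + (-5)·λ' = +0.090170; +0.090170 ∈ [-0.6, 0.2) → IN Λ
#5 (-6,-11): internal coord -6 + (-11)·λ' = +0.798374; +0.798374 ∉ [-0.6, 0.2) → out
#6 (11,18): internal coord 11 + (18)·λ' = -0.124612; -0.124612 ∈ [-0.6, 0.2) → IN Λ

2, 4, 6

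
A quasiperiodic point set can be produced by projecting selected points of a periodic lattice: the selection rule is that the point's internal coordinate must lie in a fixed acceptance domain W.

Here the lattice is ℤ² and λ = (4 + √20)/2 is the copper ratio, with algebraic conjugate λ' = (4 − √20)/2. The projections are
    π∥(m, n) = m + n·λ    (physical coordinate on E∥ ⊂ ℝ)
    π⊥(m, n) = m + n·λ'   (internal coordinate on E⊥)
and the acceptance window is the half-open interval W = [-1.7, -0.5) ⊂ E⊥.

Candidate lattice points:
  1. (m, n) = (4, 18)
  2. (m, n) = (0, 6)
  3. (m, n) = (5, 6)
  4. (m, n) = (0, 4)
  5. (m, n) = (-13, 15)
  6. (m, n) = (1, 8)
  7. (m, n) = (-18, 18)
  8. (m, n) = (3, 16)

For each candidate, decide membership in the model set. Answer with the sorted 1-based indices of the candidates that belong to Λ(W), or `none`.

Numerically λ ≈ 4.23607 and λ' = −1/λ ≈ -0.23607.
#1 (4,18): internal coord 4 + (18)·λ' = -0.24922; -0.24922 ∉ [-1.7, -0.5) → out
#2 (0,6): internal coord 0 + (6)·λ' = -1.41641; -1.41641 ∈ [-1.7, -0.5) → IN Λ
#3 (5,6): internal coord 5 + (6)·λ' = +3.58359; +3.58359 ∉ [-1.7, -0.5) → out
#4 (0,4): internal coord 0 + (4)·λ' = -0.94427; -0.94427 ∈ [-1.7, -0.5) → IN Λ
#5 (-13,15): internal coord -13 + (15)·λ' = -16.54102; -16.54102 ∉ [-1.7, -0.5) → out
#6 (1,8): internal coord 1 + (8)·λ' = -0.88854; -0.88854 ∈ [-1.7, -0.5) → IN Λ
#7 (-18,18): internal coord -18 + (18)·λ' = -22.24922; -22.24922 ∉ [-1.7, -0.5) → out
#8 (3,16): internal coord 3 + (16)·λ' = -0.77709; -0.77709 ∈ [-1.7, -0.5) → IN Λ

2, 4, 6, 8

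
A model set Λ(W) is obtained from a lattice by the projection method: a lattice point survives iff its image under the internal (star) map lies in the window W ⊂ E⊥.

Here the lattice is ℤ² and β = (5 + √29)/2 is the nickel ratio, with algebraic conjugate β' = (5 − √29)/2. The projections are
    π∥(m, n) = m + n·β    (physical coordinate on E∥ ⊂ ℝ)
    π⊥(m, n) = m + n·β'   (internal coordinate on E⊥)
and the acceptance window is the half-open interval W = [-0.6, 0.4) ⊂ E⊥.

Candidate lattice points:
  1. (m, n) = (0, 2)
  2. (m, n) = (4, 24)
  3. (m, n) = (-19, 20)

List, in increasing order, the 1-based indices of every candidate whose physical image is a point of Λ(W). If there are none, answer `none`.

Compute β' = (5−√29)/2 = -0.192582, so π⊥(m,n) = m -0.192582·n.
candidate 1: (m,n)=(0,2) → π∥ = 0+2·β ≈ 10.385165, π⊥ = 0+2·β' ≈ -0.385165 ∈ [-0.6, 0.4) ⇒ IN Λ
candidate 2: (m,n)=(4,24) → π∥ = 4+24·β ≈ 128.621978, π⊥ = 4+24·β' ≈ -0.621978 ∉ [-0.6, 0.4) ⇒ out
candidate 3: (m,n)=(-19,20) → π∥ = -19+20·β ≈ 84.851648, π⊥ = -19+20·β' ≈ -22.851648 ∉ [-0.6, 0.4) ⇒ out

1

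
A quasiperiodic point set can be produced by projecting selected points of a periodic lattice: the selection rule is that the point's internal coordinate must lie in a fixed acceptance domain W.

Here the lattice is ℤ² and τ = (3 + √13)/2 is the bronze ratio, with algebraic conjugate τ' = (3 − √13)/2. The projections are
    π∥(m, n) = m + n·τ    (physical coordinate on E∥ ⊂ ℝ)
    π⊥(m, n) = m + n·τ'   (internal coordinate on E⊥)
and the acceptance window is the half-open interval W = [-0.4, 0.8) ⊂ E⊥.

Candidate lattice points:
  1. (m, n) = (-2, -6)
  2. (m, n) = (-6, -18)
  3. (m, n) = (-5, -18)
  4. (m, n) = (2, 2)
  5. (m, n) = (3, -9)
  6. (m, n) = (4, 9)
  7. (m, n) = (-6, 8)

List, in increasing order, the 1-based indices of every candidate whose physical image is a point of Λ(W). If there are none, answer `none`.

Numerically τ ≈ 3.3028 and τ' = −1/τ ≈ -0.3028.
candidate 1: (m,n)=(-2,-6) → π∥ = -2-6·τ ≈ -21.8167, π⊥ = -2-6·τ' ≈ -0.1833 ∈ [-0.4, 0.8) ⇒ IN Λ
candidate 2: (m,n)=(-6,-18) → π∥ = -6-18·τ ≈ -65.4500, π⊥ = -6-18·τ' ≈ -0.5500 ∉ [-0.4, 0.8) ⇒ out
candidate 3: (m,n)=(-5,-18) → π∥ = -5-18·τ ≈ -64.4500, π⊥ = -5-18·τ' ≈ 0.4500 ∈ [-0.4, 0.8) ⇒ IN Λ
candidate 4: (m,n)=(2,2) → π∥ = 2+2·τ ≈ 8.6056, π⊥ = 2+2·τ' ≈ 1.3944 ∉ [-0.4, 0.8) ⇒ out
candidate 5: (m,n)=(3,-9) → π∥ = 3-9·τ ≈ -26.7250, π⊥ = 3-9·τ' ≈ 5.7250 ∉ [-0.4, 0.8) ⇒ out
candidate 6: (m,n)=(4,9) → π∥ = 4+9·τ ≈ 33.7250, π⊥ = 4+9·τ' ≈ 1.2750 ∉ [-0.4, 0.8) ⇒ out
candidate 7: (m,n)=(-6,8) → π∥ = -6+8·τ ≈ 20.4222, π⊥ = -6+8·τ' ≈ -8.4222 ∉ [-0.4, 0.8) ⇒ out

1, 3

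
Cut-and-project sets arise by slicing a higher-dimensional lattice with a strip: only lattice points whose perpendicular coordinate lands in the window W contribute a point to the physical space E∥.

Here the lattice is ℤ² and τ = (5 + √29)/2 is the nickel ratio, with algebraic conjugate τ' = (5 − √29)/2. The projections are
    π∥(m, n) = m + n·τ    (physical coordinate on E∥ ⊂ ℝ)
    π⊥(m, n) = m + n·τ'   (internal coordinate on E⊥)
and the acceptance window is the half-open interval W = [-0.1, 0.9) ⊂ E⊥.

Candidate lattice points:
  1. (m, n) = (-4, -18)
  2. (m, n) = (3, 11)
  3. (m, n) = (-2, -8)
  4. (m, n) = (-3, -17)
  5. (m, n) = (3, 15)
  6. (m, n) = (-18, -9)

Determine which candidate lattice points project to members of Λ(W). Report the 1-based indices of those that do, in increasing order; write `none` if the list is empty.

τ' = (5−√29)/2 ≈ -0.1926.
candidate 1: (m,n)=(-4,-18) → π∥ = -4-18·τ ≈ -97.4665, π⊥ = -4-18·τ' ≈ -0.5335 ∉ [-0.1, 0.9) ⇒ out
candidate 2: (m,n)=(3,11) → π∥ = 3+11·τ ≈ 60.1184, π⊥ = 3+11·τ' ≈ 0.8816 ∈ [-0.1, 0.9) ⇒ IN Λ
candidate 3: (m,n)=(-2,-8) → π∥ = -2-8·τ ≈ -43.5407, π⊥ = -2-8·τ' ≈ -0.4593 ∉ [-0.1, 0.9) ⇒ out
candidate 4: (m,n)=(-3,-17) → π∥ = -3-17·τ ≈ -91.2739, π⊥ = -3-17·τ' ≈ 0.2739 ∈ [-0.1, 0.9) ⇒ IN Λ
candidate 5: (m,n)=(3,15) → π∥ = 3+15·τ ≈ 80.8887, π⊥ = 3+15·τ' ≈ 0.1113 ∈ [-0.1, 0.9) ⇒ IN Λ
candidate 6: (m,n)=(-18,-9) → π∥ = -18-9·τ ≈ -64.7332, π⊥ = -18-9·τ' ≈ -16.2668 ∉ [-0.1, 0.9) ⇒ out

2, 4, 5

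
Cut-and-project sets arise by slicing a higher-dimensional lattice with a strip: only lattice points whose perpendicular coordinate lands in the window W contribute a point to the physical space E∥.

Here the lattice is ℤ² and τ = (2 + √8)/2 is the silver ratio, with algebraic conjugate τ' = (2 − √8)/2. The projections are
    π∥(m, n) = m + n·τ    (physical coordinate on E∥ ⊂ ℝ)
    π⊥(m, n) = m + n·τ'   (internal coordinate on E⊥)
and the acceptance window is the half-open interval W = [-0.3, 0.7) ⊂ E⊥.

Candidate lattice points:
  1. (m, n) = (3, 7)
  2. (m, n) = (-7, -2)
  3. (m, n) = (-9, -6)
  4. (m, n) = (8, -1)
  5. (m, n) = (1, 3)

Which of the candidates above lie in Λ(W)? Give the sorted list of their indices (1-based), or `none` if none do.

1, 5

Numerically τ ≈ 2.41421 and τ' = −1/τ ≈ -0.41421.
#1 (3,7): internal coord 3 + (7)·τ' = +0.10051; +0.10051 ∈ [-0.3, 0.7) → IN Λ
#2 (-7,-2): internal coord -7 + (-2)·τ' = -6.17157; -6.17157 ∉ [-0.3, 0.7) → out
#3 (-9,-6): internal coord -9 + (-6)·τ' = -6.51472; -6.51472 ∉ [-0.3, 0.7) → out
#4 (8,-1): internal coord 8 + (-1)·τ' = +8.41421; +8.41421 ∉ [-0.3, 0.7) → out
#5 (1,3): internal coord 1 + (3)·τ' = -0.24264; -0.24264 ∈ [-0.3, 0.7) → IN Λ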